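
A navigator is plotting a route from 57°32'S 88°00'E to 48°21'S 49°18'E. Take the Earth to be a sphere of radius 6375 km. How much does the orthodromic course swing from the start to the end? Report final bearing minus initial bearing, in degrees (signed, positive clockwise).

At departure: θ₁ = atan2(sin Δλ cos φ₂, cos φ₁ sin φ₂ − sin φ₁ cos φ₂ cos Δλ) = 275.02°
At arrival: θ₂ = atan2(sin Δλ cos φ₁, −cos φ₂ sin φ₁ + sin φ₂ cos φ₁ cos Δλ) = 306.42°
Δθ = θ₂ − θ₁ = +31.4°

+31.4°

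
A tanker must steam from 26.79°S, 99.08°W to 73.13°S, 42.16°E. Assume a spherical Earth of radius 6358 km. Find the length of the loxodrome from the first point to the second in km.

10286 km

Δψ = ln[tan(π/4+φ₂/2)/tan(π/4+φ₁/2)] = -1.4230;  Δφ = -0.8088 rad,  Δλ = +2.4651 rad
q = Δφ/Δψ = 0.5684
d = R·√(Δφ² + q²Δλ²) = 6358·1.61779 = 10286 km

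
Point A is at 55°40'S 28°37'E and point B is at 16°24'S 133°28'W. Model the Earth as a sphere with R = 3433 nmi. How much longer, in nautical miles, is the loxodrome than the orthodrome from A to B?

1511 nmi

Great circle: cos σ = sin φ₁ sin φ₂ + cos φ₁ cos φ₂ cos Δλ,  σ = 1.8563 rad → d_gc = 6372.79 nmi
Rhumb line: Δψ = +0.8845, q = Δφ/Δψ = 0.7749, d_rh = R√(Δφ²+q²Δλ²) = 7884.27 nmi
Excess = 7884.27 − 6372.79 = 1511.48 ≈ 1511 nmi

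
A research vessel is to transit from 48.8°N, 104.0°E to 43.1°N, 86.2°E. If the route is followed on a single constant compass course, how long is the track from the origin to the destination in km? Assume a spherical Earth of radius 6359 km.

Rhumb course C = atan2(Δλ, Δψ) with Δψ = ln[tan(π/4+φ₂/2)/tan(π/4+φ₁/2)] = -0.1433, Δλ = -0.3107 → C = 245.24°
d = R·|Δφ| / |cos C| = 6359·0.09948 / 0.41878 = 1511 km

1511 km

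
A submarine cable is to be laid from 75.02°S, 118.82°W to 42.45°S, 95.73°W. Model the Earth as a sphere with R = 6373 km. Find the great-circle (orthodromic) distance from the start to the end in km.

3800 km

cos σ = sin φ₁ sin φ₂ + cos φ₁ cos φ₂ cos Δλ
      = sin(-75.02°)sin(-42.45°) + cos(-75.02°)cos(-42.45°)cos(23.09°) = 0.8275
σ = 34.162° → d = Rσ = 6373·0.59624 = 3800 km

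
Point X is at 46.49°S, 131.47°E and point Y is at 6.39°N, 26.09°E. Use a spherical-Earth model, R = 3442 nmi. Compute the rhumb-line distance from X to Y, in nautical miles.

6500 nmi

Δψ = ln[tan(π/4+φ₂/2)/tan(π/4+φ₁/2)] = +1.0304;  Δφ = +0.9229 rad,  Δλ = -1.8392 rad
q = Δφ/Δψ = 0.8957
d = R·√(Δφ² + q²Δλ²) = 3442·1.88831 = 6500 nmi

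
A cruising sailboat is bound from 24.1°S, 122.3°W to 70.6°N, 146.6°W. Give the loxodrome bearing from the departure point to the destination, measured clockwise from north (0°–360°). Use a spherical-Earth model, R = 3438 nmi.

349.1°

Δψ = ln[tan(π/4+φ₂/2)/tan(π/4+φ₁/2)] = +2.2001
Δλ = -0.4241 rad (taken the short way round)
course = atan2(Δλ, Δψ) = 349.09°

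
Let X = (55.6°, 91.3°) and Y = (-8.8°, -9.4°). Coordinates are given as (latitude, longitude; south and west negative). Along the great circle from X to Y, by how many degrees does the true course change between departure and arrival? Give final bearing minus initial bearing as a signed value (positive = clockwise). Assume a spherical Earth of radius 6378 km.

Initial bearing θ₁ = atan2(sin Δλ cos φ₂, cos φ₁ sin φ₂ − sin φ₁ cos φ₂ cos Δλ) = 273.83°
Final bearing θ₂ = (initial bearing from the destination back to the start) + 180° = 214.78°
Δθ = θ₂ − θ₁ = -59.0°

-59.0°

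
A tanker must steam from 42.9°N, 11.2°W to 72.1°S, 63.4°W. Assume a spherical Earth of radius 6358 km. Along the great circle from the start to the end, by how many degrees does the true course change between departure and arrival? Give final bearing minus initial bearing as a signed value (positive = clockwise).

At departure: θ₁ = atan2(sin Δλ cos φ₂, cos φ₁ sin φ₂ − sin φ₁ cos φ₂ cos Δλ) = 196.40°
At arrival: θ₂ = atan2(sin Δλ cos φ₁, −cos φ₂ sin φ₁ + sin φ₂ cos φ₁ cos Δλ) = 222.28°
Δθ = θ₂ − θ₁ = +25.9°

+25.9°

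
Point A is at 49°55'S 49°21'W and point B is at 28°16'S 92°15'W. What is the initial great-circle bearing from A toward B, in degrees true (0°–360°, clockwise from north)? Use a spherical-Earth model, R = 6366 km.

θ = atan2( sin Δλ·cos φ₂ ,  cos φ₁ sin φ₂ − sin φ₁ cos φ₂ cos Δλ )
  = atan2(-0.5995, +0.1887) = 287.47°

287.5°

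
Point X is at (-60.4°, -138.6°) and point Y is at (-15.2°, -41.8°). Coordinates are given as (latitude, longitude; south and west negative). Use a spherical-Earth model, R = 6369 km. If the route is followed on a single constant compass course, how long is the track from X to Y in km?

9438 km

Δψ = ln[tan(π/4+φ₂/2)/tan(π/4+φ₁/2)] = +1.0625;  Δφ = +0.7889 rad,  Δλ = +1.6895 rad
q = Δφ/Δψ = 0.7425
d = R·√(Δφ² + q²Δλ²) = 6369·1.48181 = 9438 km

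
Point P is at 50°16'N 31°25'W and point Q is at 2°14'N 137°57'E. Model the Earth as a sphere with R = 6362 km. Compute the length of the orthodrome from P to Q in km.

cos σ = sin φ₁ sin φ₂ + cos φ₁ cos φ₂ cos Δλ
      = sin(50.27°)sin(2.23°) + cos(50.27°)cos(2.23°)cos(169.37°) = -0.5978
σ = 126.712° → d = Rσ = 6362·2.21154 = 14070 km

14070 km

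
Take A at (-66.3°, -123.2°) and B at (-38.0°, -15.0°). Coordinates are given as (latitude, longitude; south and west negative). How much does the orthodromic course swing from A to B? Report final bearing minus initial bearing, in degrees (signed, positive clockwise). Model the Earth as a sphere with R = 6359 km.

-96.7°

At departure: θ₁ = atan2(sin Δλ cos φ₂, cos φ₁ sin φ₂ − sin φ₁ cos φ₂ cos Δλ) = 122.28°
At arrival: θ₂ = atan2(sin Δλ cos φ₁, −cos φ₂ sin φ₁ + sin φ₂ cos φ₁ cos Δλ) = 25.55°
Δθ = θ₂ − θ₁ = -96.7°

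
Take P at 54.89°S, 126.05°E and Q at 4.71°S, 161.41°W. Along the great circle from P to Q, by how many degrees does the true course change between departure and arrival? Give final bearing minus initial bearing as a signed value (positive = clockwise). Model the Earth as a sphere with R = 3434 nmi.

-43.9°

Initial bearing θ₁ = atan2(sin Δλ cos φ₂, cos φ₁ sin φ₂ − sin φ₁ cos φ₂ cos Δλ) = 78.27°
Final bearing θ₂ = (initial bearing from the destination back to the start) + 180° = 34.41°
Δθ = θ₂ − θ₁ = -43.9°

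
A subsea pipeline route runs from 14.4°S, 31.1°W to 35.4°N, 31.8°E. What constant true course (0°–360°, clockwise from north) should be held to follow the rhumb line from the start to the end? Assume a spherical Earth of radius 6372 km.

50.2°

Δψ = ln[tan(π/4+φ₂/2)/tan(π/4+φ₁/2)] = +0.9154
Δλ = +1.0978 rad (taken the short way round)
course = atan2(Δλ, Δψ) = 50.18°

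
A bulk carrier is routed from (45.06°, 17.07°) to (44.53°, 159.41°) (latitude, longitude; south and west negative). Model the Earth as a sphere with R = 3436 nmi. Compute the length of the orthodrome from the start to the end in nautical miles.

cos σ = sin φ₁ sin φ₂ + cos φ₁ cos φ₂ cos Δλ
      = sin(45.06°)sin(44.53°) + cos(45.06°)cos(44.53°)cos(142.34°) = 0.0978
σ = 84.390° → d = Rσ = 3436·1.47288 = 5061 nmi

5061 nmi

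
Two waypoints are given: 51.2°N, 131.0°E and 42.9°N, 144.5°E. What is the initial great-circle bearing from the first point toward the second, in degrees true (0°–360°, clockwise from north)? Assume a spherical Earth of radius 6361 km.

126.9°

θ = atan2( sin Δλ·cos φ₂ ,  cos φ₁ sin φ₂ − sin φ₁ cos φ₂ cos Δλ )
  = atan2(+0.1710, -0.1286) = 126.94°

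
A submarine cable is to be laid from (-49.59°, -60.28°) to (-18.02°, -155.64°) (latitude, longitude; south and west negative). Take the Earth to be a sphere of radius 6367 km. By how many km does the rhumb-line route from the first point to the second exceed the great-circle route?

Great circle: cos σ = sin φ₁ sin φ₂ + cos φ₁ cos φ₂ cos Δλ,  σ = 1.3919 rad → d_gc = 8862.1 km
Rhumb line: Δψ = +0.6798, q = Δφ/Δψ = 0.8106, d_rh = R√(Δφ²+q²Δλ²) = 9278.3 km
Excess = 9278.3 − 8862.1 = 416.2 ≈ 416 km

416 km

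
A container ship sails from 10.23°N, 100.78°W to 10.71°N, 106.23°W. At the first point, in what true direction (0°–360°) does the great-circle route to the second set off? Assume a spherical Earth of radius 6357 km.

275.6°

θ = atan2( sin Δλ·cos φ₂ ,  cos φ₁ sin φ₂ − sin φ₁ cos φ₂ cos Δλ )
  = atan2(-0.0933, +0.0092) = 275.61°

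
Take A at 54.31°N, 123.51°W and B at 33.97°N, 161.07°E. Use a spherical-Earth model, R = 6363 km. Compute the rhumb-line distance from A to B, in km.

6335 km

Δψ = ln[tan(π/4+φ₂/2)/tan(π/4+φ₁/2)] = -0.5024;  Δφ = -0.3550 rad,  Δλ = -1.3163 rad
q = Δφ/Δψ = 0.7066
d = R·√(Δφ² + q²Δλ²) = 6363·0.99559 = 6335 km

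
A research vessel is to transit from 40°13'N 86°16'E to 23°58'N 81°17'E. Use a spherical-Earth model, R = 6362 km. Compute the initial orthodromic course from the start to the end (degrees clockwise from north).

θ = atan2( sin Δλ·cos φ₂ ,  cos φ₁ sin φ₂ − sin φ₁ cos φ₂ cos Δλ )
  = atan2(-0.0794, -0.2776) = 195.96°

196.0°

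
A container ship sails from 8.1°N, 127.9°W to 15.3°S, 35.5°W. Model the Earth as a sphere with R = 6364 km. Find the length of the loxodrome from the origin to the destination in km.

Δψ = ln[tan(π/4+φ₂/2)/tan(π/4+φ₁/2)] = -0.4121;  Δφ = -0.4084 rad,  Δλ = +1.6127 rad
q = Δφ/Δψ = 0.9910
d = R·√(Δφ² + q²Δλ²) = 6364·1.64954 = 10498 km

10498 km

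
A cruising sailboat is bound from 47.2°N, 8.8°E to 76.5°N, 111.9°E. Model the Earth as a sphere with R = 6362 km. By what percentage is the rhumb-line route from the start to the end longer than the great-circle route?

Great circle: σ = 0.8264 rad → d_gc = Rσ = 5257.7 km
Rhumb: Δφ = +0.5114, Δλ = +1.7994, Δψ = +1.1973, q = Δφ/Δψ = 0.4271 → d_rh = R√(Δφ²+q²Δλ²) = 5873.1 km
Excess = (5873.1 − 5257.7) / 5257.7 = 615.4 / 5257.7 = 11.70% ≈ 11.7%

11.7%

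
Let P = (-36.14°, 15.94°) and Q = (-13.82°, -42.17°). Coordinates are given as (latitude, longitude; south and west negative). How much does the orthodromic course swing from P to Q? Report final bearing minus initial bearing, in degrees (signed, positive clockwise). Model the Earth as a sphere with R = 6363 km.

+26.9°

Initial bearing θ₁ = atan2(sin Δλ cos φ₂, cos φ₁ sin φ₂ − sin φ₁ cos φ₂ cos Δλ) = 277.57°
Final bearing θ₂ = (initial bearing from the destination back to the start) + 180° = 304.47°
Δθ = θ₂ − θ₁ = +26.9°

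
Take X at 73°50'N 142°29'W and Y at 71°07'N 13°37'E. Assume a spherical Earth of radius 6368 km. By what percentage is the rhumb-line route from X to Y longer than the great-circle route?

37.1%

Great circle: σ = 0.5982 rad → d_gc = Rσ = 3809.0 km
Rhumb: Δφ = -0.0474, Δλ = +2.7245, Δψ = -0.1578, q = Δφ/Δψ = 0.3005 → d_rh = R√(Δφ²+q²Δλ²) = 5222.7 km
Excess = (5222.7 − 3809.0) / 3809.0 = 1413.7 / 3809.0 = 37.11% ≈ 37.1%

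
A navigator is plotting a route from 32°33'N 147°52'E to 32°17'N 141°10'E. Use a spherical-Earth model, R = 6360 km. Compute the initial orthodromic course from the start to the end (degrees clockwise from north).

N = sin Δλ·cos φ₂ = -0.0986;  D = cos φ₁ sin φ₂ − sin φ₁ cos φ₂ cos Δλ = -0.0015
initial course = atan2(N, D) = 269.10°

269.1°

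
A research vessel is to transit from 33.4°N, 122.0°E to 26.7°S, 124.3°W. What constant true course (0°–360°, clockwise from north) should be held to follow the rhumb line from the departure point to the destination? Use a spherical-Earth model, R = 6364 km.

119.1°

Meridional parts: M(φ₁)=+0.6191, M(φ₂)=-0.4838 → ΔM = -1.1029;  Δλ = +1.9844 rad
tan C = Δλ / ΔM = -1.7993 → C = 119.06°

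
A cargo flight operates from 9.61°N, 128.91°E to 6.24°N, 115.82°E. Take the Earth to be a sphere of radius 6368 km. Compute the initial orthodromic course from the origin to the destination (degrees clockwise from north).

256.4°

N = sin Δλ·cos φ₂ = -0.2251;  D = cos φ₁ sin φ₂ − sin φ₁ cos φ₂ cos Δλ = -0.0545
initial course = atan2(N, D) = 256.40°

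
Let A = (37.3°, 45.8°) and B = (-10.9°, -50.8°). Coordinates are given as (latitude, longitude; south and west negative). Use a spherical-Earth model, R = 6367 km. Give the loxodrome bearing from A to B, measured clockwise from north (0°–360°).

Δψ = ln[tan(π/4+φ₂/2)/tan(π/4+φ₁/2)] = -0.8940
Δλ = -1.6860 rad (taken the short way round)
course = atan2(Δλ, Δψ) = 242.07°

242.1°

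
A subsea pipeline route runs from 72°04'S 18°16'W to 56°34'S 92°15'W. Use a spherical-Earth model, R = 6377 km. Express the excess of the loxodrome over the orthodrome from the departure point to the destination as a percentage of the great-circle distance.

Great circle: σ = 0.5721 rad → d_gc = Rσ = 3648.0 km
Rhumb: Δφ = +0.2705, Δλ = -1.2913, Δψ = +0.6436, q = Δφ/Δψ = 0.4203 → d_rh = R√(Δφ²+q²Δλ²) = 3867.1 km
Excess = (3867.1 − 3648.0) / 3648.0 = 219.1 / 3648.0 = 6.01% ≈ 6.0%

6.0%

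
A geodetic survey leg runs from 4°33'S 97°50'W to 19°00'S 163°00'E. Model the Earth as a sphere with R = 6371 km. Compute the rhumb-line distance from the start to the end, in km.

10883 km

Δψ = ln[tan(π/4+φ₂/2)/tan(π/4+φ₁/2)] = -0.2584;  Δφ = -0.2522 rad,  Δλ = -1.7308 rad
q = Δφ/Δψ = 0.9761
d = R·√(Δφ² + q²Δλ²) = 6371·1.70819 = 10883 km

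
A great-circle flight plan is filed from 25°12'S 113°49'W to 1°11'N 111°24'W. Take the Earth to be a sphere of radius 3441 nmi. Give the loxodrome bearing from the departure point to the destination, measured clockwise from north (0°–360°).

Meridional parts: M(φ₁)=-0.4547, M(φ₂)=+0.0207 → ΔM = +0.4754;  Δλ = +0.0422 rad
tan C = Δλ / ΔM = +0.0887 → C = 5.07°

5.1°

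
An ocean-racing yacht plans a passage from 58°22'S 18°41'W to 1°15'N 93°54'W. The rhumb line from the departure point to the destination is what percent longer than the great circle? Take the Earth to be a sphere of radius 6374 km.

Great circle: σ = 1.4553 rad → d_gc = Rσ = 9276.2 km
Rhumb: Δφ = +1.0405, Δλ = -1.3128, Δψ = +1.2831, q = Δφ/Δψ = 0.8109 → d_rh = R√(Δφ²+q²Δλ²) = 9488.4 km
Excess = (9488.4 − 9276.2) / 9276.2 = 212.2 / 9276.2 = 2.29% ≈ 2.3%

2.3%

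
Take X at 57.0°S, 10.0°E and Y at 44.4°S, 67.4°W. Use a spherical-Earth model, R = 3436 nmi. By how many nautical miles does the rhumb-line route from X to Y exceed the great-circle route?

146 nmi

Great circle: cos σ = sin φ₁ sin φ₂ + cos φ₁ cos φ₂ cos Δλ,  σ = 0.8343 rad → d_gc = 2866.8 nmi
Rhumb line: Δψ = +0.3500, q = Δφ/Δψ = 0.6283, d_rh = R√(Δφ²+q²Δλ²) = 3012.4 nmi
Excess = 3012.4 − 2866.8 = 145.6 ≈ 146 nmi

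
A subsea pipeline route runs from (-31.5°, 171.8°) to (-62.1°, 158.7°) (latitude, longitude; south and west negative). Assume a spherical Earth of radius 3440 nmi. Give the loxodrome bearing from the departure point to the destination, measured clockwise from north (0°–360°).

195.7°

Δψ = ln[tan(π/4+φ₂/2)/tan(π/4+φ₁/2)] = -0.8129
Δλ = -0.2286 rad (taken the short way round)
course = atan2(Δλ, Δψ) = 195.71°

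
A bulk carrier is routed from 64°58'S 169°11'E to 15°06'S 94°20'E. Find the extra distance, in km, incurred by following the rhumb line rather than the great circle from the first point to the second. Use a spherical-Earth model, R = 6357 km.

Great circle: cos σ = sin φ₁ sin φ₂ + cos φ₁ cos φ₂ cos Δλ,  σ = 1.2209 rad → d_gc = 7761.2 km
Rhumb line: Δψ = +1.2384, q = Δφ/Δψ = 0.7028, d_rh = R√(Δφ²+q²Δλ²) = 8042.0 km
Excess = 8042.0 − 7761.2 = 280.8 ≈ 281 km

281 km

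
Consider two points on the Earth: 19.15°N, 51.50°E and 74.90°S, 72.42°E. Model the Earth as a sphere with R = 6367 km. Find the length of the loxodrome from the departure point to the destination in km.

10576 km

Rhumb course C = atan2(Δλ, Δψ) with Δψ = ln[tan(π/4+φ₂/2)/tan(π/4+φ₁/2)] = -2.3615, Δλ = +0.3651 → C = 171.21°
d = R·|Δφ| / |cos C| = 6367·1.64148 / 0.98826 = 10576 km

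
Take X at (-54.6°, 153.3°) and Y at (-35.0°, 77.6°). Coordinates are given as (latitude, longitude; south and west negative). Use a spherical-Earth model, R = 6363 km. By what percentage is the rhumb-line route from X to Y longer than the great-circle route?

4.1%

Great circle: σ = 0.9462 rad → d_gc = Rσ = 6020.9 km
Rhumb: Δφ = +0.3421, Δλ = -1.3212, Δψ = +0.4893, q = Δφ/Δψ = 0.6991 → d_rh = R√(Δφ²+q²Δλ²) = 6267.8 km
Excess = (6267.8 − 6020.9) / 6020.9 = 246.9 / 6020.9 = 4.10% ≈ 4.1%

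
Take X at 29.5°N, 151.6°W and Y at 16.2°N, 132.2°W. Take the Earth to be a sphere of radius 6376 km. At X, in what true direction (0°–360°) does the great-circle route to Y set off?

122.5°

N = sin Δλ·cos φ₂ = +0.3190;  D = cos φ₁ sin φ₂ − sin φ₁ cos φ₂ cos Δλ = -0.2032
initial course = atan2(N, D) = 122.50°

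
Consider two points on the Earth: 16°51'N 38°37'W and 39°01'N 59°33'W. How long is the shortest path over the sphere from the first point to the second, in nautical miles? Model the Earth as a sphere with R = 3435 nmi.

cos σ = sin φ₁ sin φ₂ + cos φ₁ cos φ₂ cos Δλ
      = sin(16.85°)sin(39.02°) + cos(16.85°)cos(39.02°)cos(-20.93°) = 0.8770
σ = 28.716° → d = Rσ = 3435·0.50119 = 1722 nmi

1722 nmi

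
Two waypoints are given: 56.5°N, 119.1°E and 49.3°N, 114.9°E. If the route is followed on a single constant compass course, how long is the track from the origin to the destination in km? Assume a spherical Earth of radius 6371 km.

848 km

Δψ = ln[tan(π/4+φ₂/2)/tan(π/4+φ₁/2)] = -0.2089;  Δφ = -0.1257 rad,  Δλ = -0.0733 rad
q = Δφ/Δψ = 0.6014
d = R·√(Δφ² + q²Δλ²) = 6371·0.13317 = 848 km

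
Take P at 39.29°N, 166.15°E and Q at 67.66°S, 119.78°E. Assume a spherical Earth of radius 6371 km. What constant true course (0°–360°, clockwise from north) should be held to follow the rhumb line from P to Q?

198.9°

Meridional parts: M(φ₁)=+0.7468, M(φ₂)=-1.6222 → ΔM = -2.3690;  Δλ = -0.8093 rad
tan C = Δλ / ΔM = +0.3416 → C = 198.86°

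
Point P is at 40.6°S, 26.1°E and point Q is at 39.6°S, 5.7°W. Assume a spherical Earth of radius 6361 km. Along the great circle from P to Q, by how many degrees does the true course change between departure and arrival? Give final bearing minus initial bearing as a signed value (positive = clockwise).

At departure: θ₁ = atan2(sin Δλ cos φ₂, cos φ₁ sin φ₂ − sin φ₁ cos φ₂ cos Δλ) = 261.90°
At arrival: θ₂ = atan2(sin Δλ cos φ₁, −cos φ₂ sin φ₁ + sin φ₂ cos φ₁ cos Δλ) = 282.69°
Δθ = θ₂ − θ₁ = +20.8°

+20.8°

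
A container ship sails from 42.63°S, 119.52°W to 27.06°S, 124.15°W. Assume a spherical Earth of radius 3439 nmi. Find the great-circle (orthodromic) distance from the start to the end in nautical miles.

cos σ = sin φ₁ sin φ₂ + cos φ₁ cos φ₂ cos Δλ
      = sin(-42.63°)sin(-27.06°) + cos(-42.63°)cos(-27.06°)cos(-4.63°) = 0.9612
σ = 16.020° → d = Rσ = 3439·0.27960 = 962 nmi

962 nmi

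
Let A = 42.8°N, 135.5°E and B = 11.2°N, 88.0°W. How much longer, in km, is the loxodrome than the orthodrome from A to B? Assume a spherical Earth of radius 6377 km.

Great circle: cos σ = sin φ₁ sin φ₂ + cos φ₁ cos φ₂ cos Δλ,  σ = 1.9716 rad → d_gc = 12572.6 km
Rhumb line: Δψ = -0.6313, q = Δφ/Δψ = 0.8736, d_rh = R√(Δφ²+q²Δλ²) = 13729.8 km
Excess = 13729.8 − 12572.6 = 1157.2 ≈ 1157 km

1157 km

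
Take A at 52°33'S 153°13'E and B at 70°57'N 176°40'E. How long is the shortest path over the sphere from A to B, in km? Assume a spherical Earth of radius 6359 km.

Haversine: a = sin²(Δφ/2)+cos φ₁ cos φ₂ sin²(Δλ/2) = 0.78416;  σ = 2·atan2(√a,√(1−a))
σ = 124.634° → d = Rσ = 6359·2.17527 = 13833 km

13833 km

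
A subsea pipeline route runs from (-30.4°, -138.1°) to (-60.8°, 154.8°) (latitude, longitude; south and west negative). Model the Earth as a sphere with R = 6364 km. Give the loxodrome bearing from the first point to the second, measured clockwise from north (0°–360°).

236.1°

Δψ = ln[tan(π/4+φ₂/2)/tan(π/4+φ₁/2)] = -0.7878
Δλ = -1.1711 rad (taken the short way round)
course = atan2(Δλ, Δψ) = 236.07°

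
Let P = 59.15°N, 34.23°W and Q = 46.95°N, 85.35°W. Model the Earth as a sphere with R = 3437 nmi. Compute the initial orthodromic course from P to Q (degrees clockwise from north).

N = sin Δλ·cos φ₂ = -0.5314;  D = cos φ₁ sin φ₂ − sin φ₁ cos φ₂ cos Δλ = +0.0069
initial course = atan2(N, D) = 270.74°

270.7°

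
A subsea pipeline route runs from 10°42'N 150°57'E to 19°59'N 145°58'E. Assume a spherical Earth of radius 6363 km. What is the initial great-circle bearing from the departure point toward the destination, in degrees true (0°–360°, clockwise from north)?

333.3°

θ = atan2( sin Δλ·cos φ₂ ,  cos φ₁ sin φ₂ − sin φ₁ cos φ₂ cos Δλ )
  = atan2(-0.0816, +0.1620) = 333.25°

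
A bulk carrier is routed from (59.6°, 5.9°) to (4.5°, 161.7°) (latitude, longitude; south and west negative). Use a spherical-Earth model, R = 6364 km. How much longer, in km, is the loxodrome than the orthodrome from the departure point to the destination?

2342 km

Great circle: cos σ = sin φ₁ sin φ₂ + cos φ₁ cos φ₂ cos Δλ,  σ = 1.9741 rad → d_gc = 12563.2 km
Rhumb line: Δψ = -1.2245, q = Δφ/Δψ = 0.7854, d_rh = R√(Δφ²+q²Δλ²) = 14905.6 km
Excess = 14905.6 − 12563.2 = 2342.4 ≈ 2342 km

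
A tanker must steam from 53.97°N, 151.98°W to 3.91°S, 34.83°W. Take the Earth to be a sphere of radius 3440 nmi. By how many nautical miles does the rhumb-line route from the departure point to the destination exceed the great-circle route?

367 nmi

Great circle: cos σ = sin φ₁ sin φ₂ + cos φ₁ cos φ₂ cos Δλ,  σ = 1.8996 rad → d_gc = 6534.7 nmi
Rhumb line: Δψ = -1.1916, q = Δφ/Δψ = 0.8478, d_rh = R√(Δφ²+q²Δλ²) = 6901.6 nmi
Excess = 6901.6 − 6534.7 = 366.9 ≈ 367 nmi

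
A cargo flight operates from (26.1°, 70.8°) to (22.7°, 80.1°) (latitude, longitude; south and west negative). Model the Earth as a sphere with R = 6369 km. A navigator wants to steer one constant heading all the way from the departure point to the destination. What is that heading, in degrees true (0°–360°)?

Δψ = ln[tan(π/4+φ₂/2)/tan(π/4+φ₁/2)] = -0.0652
Δλ = +0.1623 rad (taken the short way round)
course = atan2(Δλ, Δψ) = 111.88°

111.9°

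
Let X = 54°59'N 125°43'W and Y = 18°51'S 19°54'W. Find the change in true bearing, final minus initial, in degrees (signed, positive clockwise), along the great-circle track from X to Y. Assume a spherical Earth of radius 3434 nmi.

At departure: θ₁ = atan2(sin Δλ cos φ₂, cos φ₁ sin φ₂ − sin φ₁ cos φ₂ cos Δλ) = 88.37°
At arrival: θ₂ = atan2(sin Δλ cos φ₁, −cos φ₂ sin φ₁ + sin φ₂ cos φ₁ cos Δλ) = 142.69°
Δθ = θ₂ − θ₁ = +54.3°

+54.3°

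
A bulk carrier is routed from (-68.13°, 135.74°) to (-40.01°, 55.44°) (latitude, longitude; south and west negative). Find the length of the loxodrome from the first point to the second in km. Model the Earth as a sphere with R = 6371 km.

Δψ = ln[tan(π/4+φ₂/2)/tan(π/4+φ₁/2)] = +0.8809;  Δφ = +0.4908 rad,  Δλ = -1.4015 rad
q = Δφ/Δψ = 0.5572
d = R·√(Δφ² + q²Δλ²) = 6371·0.92228 = 5876 km

5876 km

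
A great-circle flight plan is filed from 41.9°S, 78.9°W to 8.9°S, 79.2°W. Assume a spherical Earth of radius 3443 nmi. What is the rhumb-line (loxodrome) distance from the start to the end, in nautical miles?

Rhumb course C = atan2(Δλ, Δψ) with Δψ = ln[tan(π/4+φ₂/2)/tan(π/4+φ₁/2)] = +0.6509, Δλ = -0.0052 → C = 359.54°
d = R·|Δφ| / |cos C| = 3443·0.57596 / 0.99997 = 1983 nmi

1983 nmi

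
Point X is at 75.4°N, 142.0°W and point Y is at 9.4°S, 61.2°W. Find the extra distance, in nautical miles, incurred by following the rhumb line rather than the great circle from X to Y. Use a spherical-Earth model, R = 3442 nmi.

221 nmi

Great circle: cos σ = sin φ₁ sin φ₂ + cos φ₁ cos φ₂ cos Δλ,  σ = 1.6894 rad → d_gc = 5814.8 nmi
Rhumb line: Δψ = -2.2197, q = Δφ/Δψ = 0.6668, d_rh = R√(Δφ²+q²Δλ²) = 6035.5 nmi
Excess = 6035.5 − 5814.8 = 220.7 ≈ 221 nmi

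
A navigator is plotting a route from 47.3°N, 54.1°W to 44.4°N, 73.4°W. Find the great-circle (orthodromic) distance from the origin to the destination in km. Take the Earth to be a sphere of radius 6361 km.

1523 km

cos σ = sin φ₁ sin φ₂ + cos φ₁ cos φ₂ cos Δλ
      = sin(47.30°)sin(44.40°) + cos(47.30°)cos(44.40°)cos(-19.30°) = 0.9715
σ = 13.714° → d = Rσ = 6361·0.23936 = 1523 km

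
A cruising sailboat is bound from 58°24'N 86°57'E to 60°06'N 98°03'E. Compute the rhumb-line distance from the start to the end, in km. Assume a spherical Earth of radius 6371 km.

Rhumb course C = atan2(Δλ, Δψ) with Δψ = ln[tan(π/4+φ₂/2)/tan(π/4+φ₁/2)] = +0.0580, Δλ = +0.1937 → C = 73.32°
d = R·|Δφ| / |cos C| = 6371·0.02967 / 0.28701 = 659 km

659 km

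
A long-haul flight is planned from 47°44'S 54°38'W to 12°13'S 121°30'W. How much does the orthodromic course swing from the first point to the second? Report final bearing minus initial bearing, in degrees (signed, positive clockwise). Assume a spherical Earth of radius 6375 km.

+38.2°

At departure: θ₁ = atan2(sin Δλ cos φ₂, cos φ₁ sin φ₂ − sin φ₁ cos φ₂ cos Δλ) = 278.97°
At arrival: θ₂ = atan2(sin Δλ cos φ₁, −cos φ₂ sin φ₁ + sin φ₂ cos φ₁ cos Δλ) = 317.18°
Δθ = θ₂ − θ₁ = +38.2°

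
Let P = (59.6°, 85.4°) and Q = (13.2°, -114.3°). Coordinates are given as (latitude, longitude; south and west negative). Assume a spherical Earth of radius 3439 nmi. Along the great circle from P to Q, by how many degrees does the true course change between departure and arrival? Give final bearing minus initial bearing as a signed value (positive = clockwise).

Initial bearing θ₁ = atan2(sin Δλ cos φ₂, cos φ₁ sin φ₂ − sin φ₁ cos φ₂ cos Δλ) = 19.91°
Final bearing θ₂ = (initial bearing from the destination back to the start) + 180° = 169.80°
Δθ = θ₂ − θ₁ = +149.9°

+149.9°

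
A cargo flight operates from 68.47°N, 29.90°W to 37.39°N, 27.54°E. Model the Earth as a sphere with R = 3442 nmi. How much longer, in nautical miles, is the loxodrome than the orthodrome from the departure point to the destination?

Great circle: cos σ = sin φ₁ sin φ₂ + cos φ₁ cos φ₂ cos Δλ,  σ = 0.7644 rad → d_gc = 2631.1 nmi
Rhumb line: Δψ = -0.9555, q = Δφ/Δψ = 0.5677, d_rh = R√(Δφ²+q²Δλ²) = 2706.2 nmi
Excess = 2706.2 − 2631.1 = 75.1 ≈ 75 nmi

75 nmi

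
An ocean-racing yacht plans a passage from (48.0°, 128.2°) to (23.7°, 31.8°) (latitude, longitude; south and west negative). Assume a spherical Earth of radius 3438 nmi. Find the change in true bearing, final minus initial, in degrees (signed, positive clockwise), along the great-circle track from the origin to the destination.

Initial bearing θ₁ = atan2(sin Δλ cos φ₂, cos φ₁ sin φ₂ − sin φ₁ cos φ₂ cos Δλ) = 290.75°
Final bearing θ₂ = (initial bearing from the destination back to the start) + 180° = 223.11°
Δθ = θ₂ − θ₁ = -67.6°

-67.6°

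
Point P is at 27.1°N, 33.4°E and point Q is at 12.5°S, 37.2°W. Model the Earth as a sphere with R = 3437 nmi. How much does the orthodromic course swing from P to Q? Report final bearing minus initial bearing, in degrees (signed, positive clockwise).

At departure: θ₁ = atan2(sin Δλ cos φ₂, cos φ₁ sin φ₂ − sin φ₁ cos φ₂ cos Δλ) = 249.71°
At arrival: θ₂ = atan2(sin Δλ cos φ₁, −cos φ₂ sin φ₁ + sin φ₂ cos φ₁ cos Δλ) = 238.79°
Δθ = θ₂ − θ₁ = -10.9°

-10.9°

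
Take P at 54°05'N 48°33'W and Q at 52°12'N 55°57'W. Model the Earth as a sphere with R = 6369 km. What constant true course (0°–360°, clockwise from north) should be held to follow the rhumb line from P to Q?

247.0°

Δψ = ln[tan(π/4+φ₂/2)/tan(π/4+φ₁/2)] = -0.0548
Δλ = -0.1292 rad (taken the short way round)
course = atan2(Δλ, Δψ) = 247.00°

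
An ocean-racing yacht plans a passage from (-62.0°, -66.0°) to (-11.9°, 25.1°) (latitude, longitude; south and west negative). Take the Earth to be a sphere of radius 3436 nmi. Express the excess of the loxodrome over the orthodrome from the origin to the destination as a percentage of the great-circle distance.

Great circle: σ = 1.3967 rad → d_gc = Rσ = 4799.0 nmi
Rhumb: Δφ = +0.8744, Δλ = +1.5900, Δψ = +1.1798, q = Δφ/Δψ = 0.7412 → d_rh = R√(Δφ²+q²Δλ²) = 5042.1 nmi
Excess = (5042.1 − 4799.0) / 4799.0 = 243.1 / 4799.0 = 5.07% ≈ 5.1%

5.1%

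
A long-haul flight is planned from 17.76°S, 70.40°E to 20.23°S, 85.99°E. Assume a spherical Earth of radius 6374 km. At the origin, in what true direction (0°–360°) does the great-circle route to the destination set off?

102.0°

N = sin Δλ·cos φ₂ = +0.2522;  D = cos φ₁ sin φ₂ − sin φ₁ cos φ₂ cos Δλ = -0.0536
initial course = atan2(N, D) = 102.01°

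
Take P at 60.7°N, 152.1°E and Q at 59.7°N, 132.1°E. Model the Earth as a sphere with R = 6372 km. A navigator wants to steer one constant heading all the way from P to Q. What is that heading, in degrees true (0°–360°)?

Meridional parts: M(φ₁)=+1.3417, M(φ₂)=+1.3065 → ΔM = -0.0351;  Δλ = -0.3491 rad
tan C = Δλ / ΔM = +9.9386 → C = 264.25°

264.3°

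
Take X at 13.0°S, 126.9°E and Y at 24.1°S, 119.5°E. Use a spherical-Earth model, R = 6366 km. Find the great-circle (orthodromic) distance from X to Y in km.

1458 km

Haversine: a = sin²(Δφ/2)+cos φ₁ cos φ₂ sin²(Δλ/2) = 0.01306;  σ = 2·atan2(√a,√(1−a))
σ = 13.123° → d = Rσ = 6366·0.22904 = 1458 km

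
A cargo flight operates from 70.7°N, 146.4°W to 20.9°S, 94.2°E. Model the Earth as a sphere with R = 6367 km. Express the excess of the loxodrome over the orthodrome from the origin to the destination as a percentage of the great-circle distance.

Great circle: σ = 2.0809 rad → d_gc = Rσ = 13249.1 km
Rhumb: Δφ = -1.5987, Δλ = -2.0839, Δψ = -2.1449, q = Δφ/Δψ = 0.7454 → d_rh = R√(Δφ²+q²Δλ²) = 14192.2 km
Excess = (14192.2 − 13249.1) / 13249.1 = 943.1 / 13249.1 = 7.12% ≈ 7.1%

7.1%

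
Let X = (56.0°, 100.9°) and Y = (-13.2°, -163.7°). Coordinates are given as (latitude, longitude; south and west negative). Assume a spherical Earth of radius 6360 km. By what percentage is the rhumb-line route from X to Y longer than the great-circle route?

2.7%

Great circle: σ = 1.8137 rad → d_gc = Rσ = 11535.3 km
Rhumb: Δφ = -1.2078, Δλ = +1.6650, Δψ = -1.4175, q = Δφ/Δψ = 0.8520 → d_rh = R√(Δφ²+q²Δλ²) = 11849.7 km
Excess = (11849.7 − 11535.3) / 11535.3 = 314.4 / 11535.3 = 2.73% ≈ 2.7%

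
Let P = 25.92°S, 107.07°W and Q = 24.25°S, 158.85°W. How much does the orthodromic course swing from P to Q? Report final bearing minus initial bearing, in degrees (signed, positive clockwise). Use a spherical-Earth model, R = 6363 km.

Initial bearing θ₁ = atan2(sin Δλ cos φ₂, cos φ₁ sin φ₂ − sin φ₁ cos φ₂ cos Δλ) = 260.27°
Final bearing θ₂ = (initial bearing from the destination back to the start) + 180° = 283.53°
Δθ = θ₂ − θ₁ = +23.3°

+23.3°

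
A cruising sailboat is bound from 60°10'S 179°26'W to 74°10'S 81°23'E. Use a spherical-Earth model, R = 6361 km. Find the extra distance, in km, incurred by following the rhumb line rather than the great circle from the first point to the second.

Great circle: cos σ = sin φ₁ sin φ₂ + cos φ₁ cos φ₂ cos Δλ,  σ = 0.6217 rad → d_gc = 3954.5 km
Rhumb line: Δψ = -0.6501, q = Δφ/Δψ = 0.3759, d_rh = R√(Δφ²+q²Δλ²) = 4421.1 km
Excess = 4421.1 − 3954.5 = 466.6 ≈ 467 km

467 km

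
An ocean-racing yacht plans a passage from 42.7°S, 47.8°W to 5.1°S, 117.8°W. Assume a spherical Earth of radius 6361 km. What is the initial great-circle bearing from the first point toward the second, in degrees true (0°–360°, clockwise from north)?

280.0°

N = sin Δλ·cos φ₂ = -0.9360;  D = cos φ₁ sin φ₂ − sin φ₁ cos φ₂ cos Δλ = +0.1657
initial course = atan2(N, D) = 280.04°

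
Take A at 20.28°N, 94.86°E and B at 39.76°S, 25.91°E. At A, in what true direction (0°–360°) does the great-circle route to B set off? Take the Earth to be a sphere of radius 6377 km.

θ = atan2( sin Δλ·cos φ₂ ,  cos φ₁ sin φ₂ − sin φ₁ cos φ₂ cos Δλ )
  = atan2(-0.7174, -0.6956) = 225.88°

225.9°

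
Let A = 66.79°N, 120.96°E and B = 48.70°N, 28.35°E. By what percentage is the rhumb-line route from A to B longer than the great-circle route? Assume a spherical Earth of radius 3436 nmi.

Great circle: σ = 0.8249 rad → d_gc = Rσ = 2834.4 nmi
Rhumb: Δφ = -0.3157, Δλ = -1.6163, Δψ = -0.6071, q = Δφ/Δψ = 0.5200 → d_rh = R√(Δφ²+q²Δλ²) = 3085.2 nmi
Excess = (3085.2 − 2834.4) / 2834.4 = 250.8 / 2834.4 = 8.848% ≈ 8.8%

8.8%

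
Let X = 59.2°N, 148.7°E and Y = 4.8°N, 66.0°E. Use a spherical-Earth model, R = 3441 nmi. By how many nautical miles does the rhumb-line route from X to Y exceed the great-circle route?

Great circle: cos σ = sin φ₁ sin φ₂ + cos φ₁ cos φ₂ cos Δλ,  σ = 1.4337 rad → d_gc = 4933.21 nmi
Rhumb line: Δψ = -1.2055, q = Δφ/Δψ = 0.7876, d_rh = R√(Δφ²+q²Δλ²) = 5096.69 nmi
Excess = 5096.69 − 4933.21 = 163.48 ≈ 163 nmi

163 nmi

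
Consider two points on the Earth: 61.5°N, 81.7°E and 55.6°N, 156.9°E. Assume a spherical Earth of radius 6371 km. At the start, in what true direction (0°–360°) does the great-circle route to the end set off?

θ = atan2( sin Δλ·cos φ₂ ,  cos φ₁ sin φ₂ − sin φ₁ cos φ₂ cos Δλ )
  = atan2(+0.5462, +0.2669) = 63.96°

64.0°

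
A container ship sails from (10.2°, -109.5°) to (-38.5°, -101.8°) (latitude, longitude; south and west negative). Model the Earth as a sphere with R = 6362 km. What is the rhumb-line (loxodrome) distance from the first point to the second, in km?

Rhumb course C = atan2(Δλ, Δψ) with Δψ = ln[tan(π/4+φ₂/2)/tan(π/4+φ₁/2)] = -0.9081, Δλ = +0.1344 → C = 171.58°
d = R·|Δφ| / |cos C| = 6362·0.84998 / 0.98923 = 5466 km

5466 km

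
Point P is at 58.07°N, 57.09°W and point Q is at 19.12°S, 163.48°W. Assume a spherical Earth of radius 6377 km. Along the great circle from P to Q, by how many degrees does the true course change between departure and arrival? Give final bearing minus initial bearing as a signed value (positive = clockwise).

Initial bearing θ₁ = atan2(sin Δλ cos φ₂, cos φ₁ sin φ₂ − sin φ₁ cos φ₂ cos Δλ) = 273.35°
Final bearing θ₂ = (initial bearing from the destination back to the start) + 180° = 213.97°
Δθ = θ₂ − θ₁ = -59.4°

-59.4°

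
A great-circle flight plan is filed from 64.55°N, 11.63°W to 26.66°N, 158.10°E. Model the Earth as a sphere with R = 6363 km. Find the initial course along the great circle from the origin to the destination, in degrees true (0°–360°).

θ = atan2( sin Δλ·cos φ₂ ,  cos φ₁ sin φ₂ − sin φ₁ cos φ₂ cos Δλ )
  = atan2(+0.1593, +0.9868) = 9.17°

9.2°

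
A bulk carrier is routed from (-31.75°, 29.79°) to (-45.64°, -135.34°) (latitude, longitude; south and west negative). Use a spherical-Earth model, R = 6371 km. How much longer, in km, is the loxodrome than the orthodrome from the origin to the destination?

3054 km

Great circle: cos σ = sin φ₁ sin φ₂ + cos φ₁ cos φ₂ cos Δλ,  σ = 1.7705 rad → d_gc = 11280.0 km
Rhumb line: Δψ = -0.3124, q = Δφ/Δψ = 0.7761, d_rh = R√(Δφ²+q²Δλ²) = 14333.9 km
Excess = 14333.9 − 11280.0 = 3053.9 ≈ 3054 km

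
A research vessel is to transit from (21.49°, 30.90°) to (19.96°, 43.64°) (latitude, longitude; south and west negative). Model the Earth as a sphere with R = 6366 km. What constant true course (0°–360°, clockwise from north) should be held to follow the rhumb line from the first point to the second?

97.3°

Δψ = ln[tan(π/4+φ₂/2)/tan(π/4+φ₁/2)] = -0.0286
Δλ = +0.2224 rad (taken the short way round)
course = atan2(Δλ, Δψ) = 97.32°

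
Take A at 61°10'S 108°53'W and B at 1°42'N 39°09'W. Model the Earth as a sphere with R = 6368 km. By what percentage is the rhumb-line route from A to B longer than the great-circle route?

2.1%

Great circle: σ = 1.4293 rad → d_gc = Rσ = 9102.0 km
Rhumb: Δφ = +1.0972, Δλ = +1.2171, Δψ = +1.3881, q = Δφ/Δψ = 0.7905 → d_rh = R√(Δφ²+q²Δλ²) = 9292.6 km
Excess = (9292.6 − 9102.0) / 9102.0 = 190.6 / 9102.0 = 2.09% ≈ 2.1%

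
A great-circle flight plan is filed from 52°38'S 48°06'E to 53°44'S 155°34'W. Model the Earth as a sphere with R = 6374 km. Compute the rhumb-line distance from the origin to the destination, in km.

Δψ = ln[tan(π/4+φ₂/2)/tan(π/4+φ₁/2)] = -0.0320;  Δφ = -0.0192 rad,  Δλ = +2.7285 rad
q = Δφ/Δψ = 0.5992
d = R·√(Δφ² + q²Δλ²) = 6374·1.63509 = 10422 km

10422 km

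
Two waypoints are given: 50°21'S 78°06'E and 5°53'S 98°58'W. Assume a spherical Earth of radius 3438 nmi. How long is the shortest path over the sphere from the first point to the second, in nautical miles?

Haversine: a = sin²(Δφ/2)+cos φ₁ cos φ₂ sin²(Δλ/2) = 0.77749;  σ = 2·atan2(√a,√(1−a))
σ = 123.709° → d = Rσ = 3438·2.15914 = 7423 nmi

7423 nmi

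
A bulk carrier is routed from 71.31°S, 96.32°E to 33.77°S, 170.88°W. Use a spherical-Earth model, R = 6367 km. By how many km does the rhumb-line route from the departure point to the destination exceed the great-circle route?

Great circle: cos σ = sin φ₁ sin φ₂ + cos φ₁ cos φ₂ cos Δλ,  σ = 1.0315 rad → d_gc = 6567.5 km
Rhumb line: Δψ = +1.1776, q = Δφ/Δψ = 0.5564, d_rh = R√(Δφ²+q²Δλ²) = 7093.7 km
Excess = 7093.7 − 6567.5 = 526.2 ≈ 526 km

526 km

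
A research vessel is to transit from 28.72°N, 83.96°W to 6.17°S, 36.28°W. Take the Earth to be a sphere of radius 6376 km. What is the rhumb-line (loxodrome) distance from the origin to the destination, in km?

6422 km

Rhumb course C = atan2(Δλ, Δψ) with Δψ = ln[tan(π/4+φ₂/2)/tan(π/4+φ₁/2)] = -0.6316, Δλ = +0.8322 → C = 127.20°
d = R·|Δφ| / |cos C| = 6376·0.60895 / 0.60455 = 6422 km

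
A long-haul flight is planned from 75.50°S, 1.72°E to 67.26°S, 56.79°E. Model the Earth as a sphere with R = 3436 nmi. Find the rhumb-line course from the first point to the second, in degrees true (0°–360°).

64.5°

Meridional parts: M(φ₁)=-2.0619, M(φ₂)=-1.6040 → ΔM = +0.4579;  Δλ = +0.9612 rad
tan C = Δλ / ΔM = +2.0992 → C = 64.53°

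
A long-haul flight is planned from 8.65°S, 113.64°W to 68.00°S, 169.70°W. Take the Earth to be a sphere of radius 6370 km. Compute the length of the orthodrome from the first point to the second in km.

Haversine: a = sin²(Δφ/2)+cos φ₁ cos φ₂ sin²(Δλ/2) = 0.32689;  σ = 2·atan2(√a,√(1−a))
σ = 69.744° → d = Rσ = 6370·1.21726 = 7754 km

7754 km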